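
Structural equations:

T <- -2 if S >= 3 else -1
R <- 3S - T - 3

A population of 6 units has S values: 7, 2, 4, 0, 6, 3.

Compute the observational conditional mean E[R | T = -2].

E[R|T=-2] averages over only the 4 units with T=-2 (S = 7, 4, 6, 3): R = 20, 11, 17, 8, mean 14.

14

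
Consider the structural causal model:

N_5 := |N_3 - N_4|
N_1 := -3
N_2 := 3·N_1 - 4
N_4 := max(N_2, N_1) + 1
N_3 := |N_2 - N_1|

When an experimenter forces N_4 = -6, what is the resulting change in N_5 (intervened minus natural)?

Intervening sets N_4 = -6 and removes its equation (N_4 := max(N_2, N_1) + 1).
N_2 = 3·N_1 - 4  [with N_1=-3]  = -13
N_3 = |N_2 - N_1|  [with N_2=-13, N_1=-3]  = 10
N_5 = |N_3 - N_4|  [with N_3=10, N_4=-6]  = 16
Without intervention: N_2 = 3·N_1 - 4  [with N_1=-3]  = -13; N_3 = |N_2 - N_1|  [with N_2=-13, N_1=-3]  = 10; N_4 = max(N_2, N_1) + 1  [with N_2=-13, N_1=-3]  = -2; N_5 = |N_3 - N_4|  [with N_3=10, N_4=-2]  = 12.
Change = 16 − 12 = 4.

4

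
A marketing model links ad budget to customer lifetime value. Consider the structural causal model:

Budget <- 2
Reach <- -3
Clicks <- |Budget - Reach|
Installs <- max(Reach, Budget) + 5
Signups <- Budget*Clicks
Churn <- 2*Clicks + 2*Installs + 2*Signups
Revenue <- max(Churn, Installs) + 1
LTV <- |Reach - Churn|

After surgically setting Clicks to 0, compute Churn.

The intervention breaks the incoming arrows to Clicks: Clicks <- |Budget - Reach| no longer applies, and Clicks = 0.
Installs = max(Reach, Budget) + 5  [with Reach=-3, Budget=2]  = 7
Signups = Budget*Clicks  [with Budget=2, Clicks=0]  = 0
Churn = 2*Clicks + 2*Installs + 2*Signups  [with Clicks=0, Installs=7, Signups=0]  = 14

14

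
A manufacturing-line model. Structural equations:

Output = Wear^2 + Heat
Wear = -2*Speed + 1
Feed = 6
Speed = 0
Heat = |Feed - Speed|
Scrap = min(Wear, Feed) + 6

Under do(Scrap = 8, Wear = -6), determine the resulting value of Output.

42

Setting Scrap = 8, Wear = -6 by intervention discards those variables' equations.
Heat = |Feed - Speed|  [with Feed=6, Speed=0]  = 6
Output = Wear^2 + Heat  [with Wear=-6, Heat=6]  = 42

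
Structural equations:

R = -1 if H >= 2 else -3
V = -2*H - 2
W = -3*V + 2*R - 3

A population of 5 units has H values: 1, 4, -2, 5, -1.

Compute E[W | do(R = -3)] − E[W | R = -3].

12.4

Every unit gets R=-3 under the intervention. W values become 3, 21, -15, 27, -9; E[W|do(R=-3)] = 5.4.
Conditioning on R=-3 selects the 3 unit(s) with H ∈ {1, -2, -1}. Their W values: 3, -15, -9. Mean = -7.
Difference = 5.4 − (-7) = 12.4.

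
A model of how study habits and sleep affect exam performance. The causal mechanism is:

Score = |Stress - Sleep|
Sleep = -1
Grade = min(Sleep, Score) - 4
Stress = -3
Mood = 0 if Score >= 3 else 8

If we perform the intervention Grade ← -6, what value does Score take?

2

do(Grade=-6) replaces the equation Grade = min(Sleep, Score) - 4 with the constant Grade = -6.
Score is not downstream of the intervention, so its value is determined by the original equations.
Score = |Stress - Sleep|  [with Stress=-3, Sleep=-1]  = 2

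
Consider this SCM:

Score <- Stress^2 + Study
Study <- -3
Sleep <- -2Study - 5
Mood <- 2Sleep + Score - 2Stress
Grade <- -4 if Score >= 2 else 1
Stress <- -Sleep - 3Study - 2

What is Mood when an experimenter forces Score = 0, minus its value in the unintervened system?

-33

Intervening sets Score = 0 and removes its equation (Score <- Stress^2 + Study).
Sleep = -2Study - 5  [with Study=-3]  = 1
Stress = -Sleep - 3Study - 2  [with Sleep=1, Study=-3]  = 6
Mood = 2Sleep + Score - 2Stress  [with Sleep=1, Score=0, Stress=6]  = -10
Without intervention: Sleep = -2Study - 5  [with Study=-3]  = 1; Stress = -Sleep - 3Study - 2  [with Sleep=1, Study=-3]  = 6; Score = Stress^2 + Study  [with Stress=6, Study=-3]  = 33; Mood = 2Sleep + Score - 2Stress  [with Sleep=1, Score=33, Stress=6]  = 23.
Change = -10 − 23 = -33.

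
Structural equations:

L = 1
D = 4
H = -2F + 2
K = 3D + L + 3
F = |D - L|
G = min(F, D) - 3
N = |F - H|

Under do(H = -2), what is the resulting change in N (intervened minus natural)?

-2

The intervention breaks the incoming arrows to H: H = -2F + 2 no longer applies, and H = -2.
F = |D - L|  [with D=4, L=1]  = 3
N = |F - H|  [with F=3, H=-2]  = 5
Without intervention: F = |D - L|  [with D=4, L=1]  = 3; H = -2F + 2  [with F=3]  = -4; N = |F - H|  [with F=3, H=-4]  = 7.
Change = 5 − 7 = -2.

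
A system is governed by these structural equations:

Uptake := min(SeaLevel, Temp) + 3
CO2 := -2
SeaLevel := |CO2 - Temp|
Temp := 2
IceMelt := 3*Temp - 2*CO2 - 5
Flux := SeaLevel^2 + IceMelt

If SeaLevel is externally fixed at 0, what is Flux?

5

Intervening sets SeaLevel = 0 and removes its equation (SeaLevel := |CO2 - Temp|).
IceMelt = 3*Temp - 2*CO2 - 5  [with Temp=2, CO2=-2]  = 5
Flux = SeaLevel^2 + IceMelt  [with SeaLevel=0, IceMelt=5]  = 5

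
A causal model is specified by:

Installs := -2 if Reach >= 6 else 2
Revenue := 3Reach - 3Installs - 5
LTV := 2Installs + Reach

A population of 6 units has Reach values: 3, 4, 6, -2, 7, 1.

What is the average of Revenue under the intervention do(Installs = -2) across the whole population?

10.5

The intervention sets Installs=-2 in all 6 units regardless of Reach. Recomputing Revenue per unit gives 10, 13, 19, -5, 22, 4; average 10.5.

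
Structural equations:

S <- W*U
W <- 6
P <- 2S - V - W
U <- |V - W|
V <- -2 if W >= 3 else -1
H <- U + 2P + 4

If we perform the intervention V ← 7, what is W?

6

Under do(V=7), the mechanism V <- -2 if W >= 3 else -1 is discarded; V is fixed at 7.
W is not downstream of the intervention, so its value is determined by the original equations.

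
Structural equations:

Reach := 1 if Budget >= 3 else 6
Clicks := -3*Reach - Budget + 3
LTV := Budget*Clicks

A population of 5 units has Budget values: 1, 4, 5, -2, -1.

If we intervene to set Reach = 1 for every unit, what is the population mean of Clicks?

The intervention sets Reach=1 in all 5 units regardless of Budget. Recomputing Clicks per unit gives -1, -4, -5, 2, 1; average -1.4.

-1.4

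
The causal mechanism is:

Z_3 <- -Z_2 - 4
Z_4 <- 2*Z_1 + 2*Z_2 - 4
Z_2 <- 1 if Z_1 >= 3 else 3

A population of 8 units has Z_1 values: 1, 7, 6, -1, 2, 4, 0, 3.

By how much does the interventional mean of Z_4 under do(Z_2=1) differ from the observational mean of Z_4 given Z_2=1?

Under do(Z_2=1), Z_2's equation is replaced by Z_2=1 for every unit. Per-unit Z_4: 0, 12, 10, -4, 2, 6, -2, 4. Mean = 3.5.
Conditioning on Z_2=1 selects the 4 unit(s) with Z_1 ∈ {7, 6, 4, 3}. Their Z_4 values: 12, 10, 6, 4. Mean = 8.
Difference = 3.5 − 8 = -4.5.

-4.5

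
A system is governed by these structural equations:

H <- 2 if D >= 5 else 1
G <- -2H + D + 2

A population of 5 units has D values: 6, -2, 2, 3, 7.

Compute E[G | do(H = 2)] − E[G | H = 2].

Every unit gets H=2 under the intervention. G values become 4, -4, 0, 1, 5; E[G|do(H=2)] = 1.2.
E[G|H=2] averages over only the 2 units with H=2 (D = 6, 7): G = 4, 5, mean 4.5.
Difference = 1.2 − 4.5 = -3.3.

-3.3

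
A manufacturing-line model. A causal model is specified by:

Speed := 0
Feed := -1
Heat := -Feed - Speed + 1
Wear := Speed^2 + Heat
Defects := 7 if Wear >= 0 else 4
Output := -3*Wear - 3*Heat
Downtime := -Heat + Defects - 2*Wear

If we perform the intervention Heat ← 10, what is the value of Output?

-60

The intervention breaks the incoming arrows to Heat: Heat := -Feed - Speed + 1 no longer applies, and Heat = 10.
Wear = Speed^2 + Heat  [with Speed=0, Heat=10]  = 10
Output = -3*Wear - 3*Heat  [with Wear=10, Heat=10]  = -60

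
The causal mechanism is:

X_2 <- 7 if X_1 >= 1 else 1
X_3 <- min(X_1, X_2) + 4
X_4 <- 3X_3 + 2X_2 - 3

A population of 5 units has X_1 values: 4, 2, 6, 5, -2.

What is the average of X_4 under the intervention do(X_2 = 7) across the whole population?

Every unit gets X_2=7 under the intervention. X_4 values become 35, 29, 41, 38, 17; E[X_4|do(X_2=7)] = 32.

32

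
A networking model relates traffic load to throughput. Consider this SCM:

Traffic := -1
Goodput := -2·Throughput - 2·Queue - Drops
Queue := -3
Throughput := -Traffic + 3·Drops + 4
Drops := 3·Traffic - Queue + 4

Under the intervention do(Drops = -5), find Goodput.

do(Drops=-5) replaces the equation Drops := 3·Traffic - Queue + 4 with the constant Drops = -5.
Throughput = -Traffic + 3·Drops + 4  [with Traffic=-1, Drops=-5]  = -10
Goodput = -2·Throughput - 2·Queue - Drops  [with Throughput=-10, Queue=-3, Drops=-5]  = 31

31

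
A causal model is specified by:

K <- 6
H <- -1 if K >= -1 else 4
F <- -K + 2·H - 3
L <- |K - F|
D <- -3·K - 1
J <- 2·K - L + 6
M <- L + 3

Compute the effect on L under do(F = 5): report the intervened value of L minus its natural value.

The intervention breaks the incoming arrows to F: F <- -K + 2·H - 3 no longer applies, and F = 5.
L = |K - F|  [with K=6, F=5]  = 1
Without intervention: H = -1 if K >= -1 else 4  [with K=6]  = -1; F = -K + 2·H - 3  [with K=6, H=-1]  = -11; L = |K - F|  [with K=6, F=-11]  = 17.
Change = 1 − 17 = -16.

-16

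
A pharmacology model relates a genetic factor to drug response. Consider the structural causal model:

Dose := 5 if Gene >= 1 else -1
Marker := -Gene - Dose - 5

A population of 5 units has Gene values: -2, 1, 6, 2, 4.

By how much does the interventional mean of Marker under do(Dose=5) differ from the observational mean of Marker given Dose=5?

1.05

Under do(Dose=5), Dose's equation is replaced by Dose=5 for every unit. Per-unit Marker: -8, -11, -16, -12, -14. Mean = -12.2.
Conditioning on Dose=5 selects the 4 unit(s) with Gene ∈ {1, 6, 2, 4}. Their Marker values: -11, -16, -12, -14. Mean = -13.25.
Difference = -12.2 − (-13.25) = 1.05.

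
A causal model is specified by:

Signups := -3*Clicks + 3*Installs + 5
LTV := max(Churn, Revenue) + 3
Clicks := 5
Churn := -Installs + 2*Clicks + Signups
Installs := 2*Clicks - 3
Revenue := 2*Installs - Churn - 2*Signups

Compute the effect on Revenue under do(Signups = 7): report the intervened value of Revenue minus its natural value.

12

do(Signups=7) replaces the equation Signups := -3*Clicks + 3*Installs + 5 with the constant Signups = 7.
Installs = 2*Clicks - 3  [with Clicks=5]  = 7
Churn = -Installs + 2*Clicks + Signups  [with Installs=7, Clicks=5, Signups=7]  = 10
Revenue = 2*Installs - Churn - 2*Signups  [with Installs=7, Churn=10, Signups=7]  = -10
Without intervention: Installs = 2*Clicks - 3  [with Clicks=5]  = 7; Signups = -3*Clicks + 3*Installs + 5  [with Clicks=5, Installs=7]  = 11; Churn = -Installs + 2*Clicks + Signups  [with Installs=7, Clicks=5, Signups=11]  = 14; Revenue = 2*Installs - Churn - 2*Signups  [with Installs=7, Churn=14, Signups=11]  = -22.
Change = -10 − (-22) = 12.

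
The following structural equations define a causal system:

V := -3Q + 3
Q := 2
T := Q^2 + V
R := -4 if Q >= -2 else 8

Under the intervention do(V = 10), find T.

The intervention breaks the incoming arrows to V: V := -3Q + 3 no longer applies, and V = 10.
T = Q^2 + V  [with Q=2, V=10]  = 14

14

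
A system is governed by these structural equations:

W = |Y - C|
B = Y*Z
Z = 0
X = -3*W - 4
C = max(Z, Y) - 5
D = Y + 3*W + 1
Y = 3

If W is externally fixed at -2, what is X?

Intervening sets W = -2 and removes its equation (W = |Y - C|).
X = -3*W - 4  [with W=-2]  = 2

2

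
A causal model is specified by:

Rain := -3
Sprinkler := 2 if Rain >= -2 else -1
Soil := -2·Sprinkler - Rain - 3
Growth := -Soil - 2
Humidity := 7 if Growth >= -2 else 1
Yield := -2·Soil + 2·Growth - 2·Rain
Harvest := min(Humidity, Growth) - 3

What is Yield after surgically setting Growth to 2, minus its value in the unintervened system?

12

Under do(Growth=2), the mechanism Growth := -Soil - 2 is discarded; Growth is fixed at 2.
Sprinkler = 2 if Rain >= -2 else -1  [with Rain=-3]  = -1
Soil = -2·Sprinkler - Rain - 3  [with Sprinkler=-1, Rain=-3]  = 2
Yield = -2·Soil + 2·Growth - 2·Rain  [with Soil=2, Growth=2, Rain=-3]  = 6
Without intervention: Sprinkler = 2 if Rain >= -2 else -1  [with Rain=-3]  = -1; Soil = -2·Sprinkler - Rain - 3  [with Sprinkler=-1, Rain=-3]  = 2; Growth = -Soil - 2  [with Soil=2]  = -4; Yield = -2·Soil + 2·Growth - 2·Rain  [with Soil=2, Growth=-4, Rain=-3]  = -6.
Change = 6 − (-6) = 12.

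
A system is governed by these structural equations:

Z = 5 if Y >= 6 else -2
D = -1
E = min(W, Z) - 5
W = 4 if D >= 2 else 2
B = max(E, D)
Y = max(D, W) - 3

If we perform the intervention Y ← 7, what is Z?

5

The intervention breaks the incoming arrows to Y: Y = max(D, W) - 3 no longer applies, and Y = 7.
Z = 5 if Y >= 6 else -2  [with Y=7]  = 5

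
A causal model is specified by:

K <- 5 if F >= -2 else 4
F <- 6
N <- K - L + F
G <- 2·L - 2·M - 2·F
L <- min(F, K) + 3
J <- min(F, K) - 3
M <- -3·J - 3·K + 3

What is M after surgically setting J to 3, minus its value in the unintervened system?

-3

The intervention breaks the incoming arrows to J: J <- min(F, K) - 3 no longer applies, and J = 3.
K = 5 if F >= -2 else 4  [with F=6]  = 5
M = -3·J - 3·K + 3  [with J=3, K=5]  = -21
Without intervention: K = 5 if F >= -2 else 4  [with F=6]  = 5; J = min(F, K) - 3  [with F=6, K=5]  = 2; M = -3·J - 3·K + 3  [with J=2, K=5]  = -18.
Change = -21 − (-18) = -3.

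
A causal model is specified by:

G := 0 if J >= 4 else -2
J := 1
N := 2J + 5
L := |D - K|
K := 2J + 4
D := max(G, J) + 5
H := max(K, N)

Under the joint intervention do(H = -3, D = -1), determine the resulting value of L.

7

Under do(H = -3, D = -1), each intervened variable's structural equation is replaced by its fixed value.
K = 2J + 4  [with J=1]  = 6
L = |D - K|  [with D=-1, K=6]  = 7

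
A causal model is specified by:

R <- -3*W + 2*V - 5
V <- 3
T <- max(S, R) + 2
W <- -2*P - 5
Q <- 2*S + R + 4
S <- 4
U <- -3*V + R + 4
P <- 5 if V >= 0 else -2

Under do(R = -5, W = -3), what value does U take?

-10

Setting R = -5, W = -3 by intervention discards those variables' equations.
U = -3*V + R + 4  [with V=3, R=-5]  = -10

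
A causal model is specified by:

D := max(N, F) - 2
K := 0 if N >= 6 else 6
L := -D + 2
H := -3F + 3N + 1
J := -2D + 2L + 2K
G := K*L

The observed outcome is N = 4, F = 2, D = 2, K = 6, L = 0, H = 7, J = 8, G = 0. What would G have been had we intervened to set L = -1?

-6

do(L=-1) replaces the equation L := -D + 2 with the constant L = -1.
K = 0 if N >= 6 else 6  [with N=4]  = 6
G = K*L  [with K=6, L=-1]  = -6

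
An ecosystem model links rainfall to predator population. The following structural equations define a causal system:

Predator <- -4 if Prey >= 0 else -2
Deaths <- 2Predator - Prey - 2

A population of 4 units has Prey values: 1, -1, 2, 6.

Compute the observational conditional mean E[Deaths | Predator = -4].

Observing Predator=-4 restricts to units where Predator's equation naturally yields -4: Prey ∈ {1, 2, 6}. In that subpopulation Deaths = -11, -12, -16, mean -13.

-13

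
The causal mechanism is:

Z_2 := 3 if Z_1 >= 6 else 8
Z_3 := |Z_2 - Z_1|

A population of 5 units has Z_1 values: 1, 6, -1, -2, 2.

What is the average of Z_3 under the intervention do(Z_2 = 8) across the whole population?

Under do(Z_2=8), Z_2's equation is replaced by Z_2=8 for every unit. Per-unit Z_3: 7, 2, 9, 10, 6. Mean = 6.8.

6.8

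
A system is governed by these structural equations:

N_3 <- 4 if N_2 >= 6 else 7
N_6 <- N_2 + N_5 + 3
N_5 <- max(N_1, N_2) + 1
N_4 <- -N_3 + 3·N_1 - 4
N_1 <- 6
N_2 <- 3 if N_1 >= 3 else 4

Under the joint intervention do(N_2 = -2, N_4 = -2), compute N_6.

The joint intervention fixes N_2 = -2, N_4 = -2, removing each variable's own equation.
N_5 = max(N_1, N_2) + 1  [with N_1=6, N_2=-2]  = 7
N_6 = N_2 + N_5 + 3  [with N_2=-2, N_5=7]  = 8

8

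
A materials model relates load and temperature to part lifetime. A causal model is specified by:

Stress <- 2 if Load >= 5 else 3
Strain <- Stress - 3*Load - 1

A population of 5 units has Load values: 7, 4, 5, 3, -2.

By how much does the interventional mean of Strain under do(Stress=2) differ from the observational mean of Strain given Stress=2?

7.8

Under do(Stress=2), Stress's equation is replaced by Stress=2 for every unit. Per-unit Strain: -20, -11, -14, -8, 7. Mean = -9.2.
Observing Stress=2 restricts to units where Stress's equation naturally yields 2: Load ∈ {7, 5}. In that subpopulation Strain = -20, -14, mean -17.
Difference = -9.2 − (-17) = 7.8.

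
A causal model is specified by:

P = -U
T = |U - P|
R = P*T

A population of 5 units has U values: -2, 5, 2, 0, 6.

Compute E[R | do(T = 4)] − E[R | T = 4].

do(T=4) breaks T's dependence on U. With T=4 fixed, R across the units is 8, -20, -8, 0, -24, mean -8.8.
E[R|T=4] averages over only the 2 units with T=4 (U = -2, 2): R = 8, -8, mean 0.
Difference = -8.8 − 0 = -8.8.

-8.8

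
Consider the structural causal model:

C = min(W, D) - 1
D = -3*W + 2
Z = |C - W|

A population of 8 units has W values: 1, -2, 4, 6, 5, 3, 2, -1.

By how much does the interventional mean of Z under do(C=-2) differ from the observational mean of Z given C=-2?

do(C=-2) breaks C's dependence on W. With C=-2 fixed, Z across the units is 3, 0, 6, 8, 7, 5, 4, 1, mean 4.25.
E[Z|C=-2] averages over only the 2 units with C=-2 (W = 1, -1): Z = 3, 1, mean 2.
Difference = 4.25 − 2 = 2.25.

2.25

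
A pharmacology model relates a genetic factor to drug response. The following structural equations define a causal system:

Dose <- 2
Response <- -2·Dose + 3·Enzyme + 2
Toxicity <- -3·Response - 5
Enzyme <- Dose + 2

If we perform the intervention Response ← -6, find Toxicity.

13

The intervention breaks the incoming arrows to Response: Response <- -2·Dose + 3·Enzyme + 2 no longer applies, and Response = -6.
Toxicity = -3·Response - 5  [with Response=-6]  = 13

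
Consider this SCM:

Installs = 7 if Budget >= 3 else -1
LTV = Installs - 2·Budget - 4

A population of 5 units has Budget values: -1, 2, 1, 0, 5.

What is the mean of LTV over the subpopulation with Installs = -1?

-6

Conditioning on Installs=-1 selects the 4 unit(s) with Budget ∈ {-1, 2, 1, 0}. Their LTV values: -3, -9, -7, -5. Mean = -6.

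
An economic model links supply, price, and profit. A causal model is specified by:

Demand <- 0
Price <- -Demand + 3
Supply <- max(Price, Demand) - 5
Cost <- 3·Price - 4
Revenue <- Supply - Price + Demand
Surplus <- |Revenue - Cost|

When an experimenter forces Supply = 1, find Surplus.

The intervention breaks the incoming arrows to Supply: Supply <- max(Price, Demand) - 5 no longer applies, and Supply = 1.
Price = -Demand + 3  [with Demand=0]  = 3
Cost = 3·Price - 4  [with Price=3]  = 5
Revenue = Supply - Price + Demand  [with Supply=1, Price=3, Demand=0]  = -2
Surplus = |Revenue - Cost|  [with Revenue=-2, Cost=5]  = 7

7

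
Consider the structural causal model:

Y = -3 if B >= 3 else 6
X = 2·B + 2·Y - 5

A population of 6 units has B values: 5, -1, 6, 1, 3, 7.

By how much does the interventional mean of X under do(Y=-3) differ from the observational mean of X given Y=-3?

-3.5

The intervention sets Y=-3 in all 6 units regardless of B. Recomputing X per unit gives -1, -13, 1, -9, -5, 3; average -4.
Observing Y=-3 restricts to units where Y's equation naturally yields -3: B ∈ {5, 6, 3, 7}. In that subpopulation X = -1, 1, -5, 3, mean -0.5.
Difference = -4 − (-0.5) = -3.5.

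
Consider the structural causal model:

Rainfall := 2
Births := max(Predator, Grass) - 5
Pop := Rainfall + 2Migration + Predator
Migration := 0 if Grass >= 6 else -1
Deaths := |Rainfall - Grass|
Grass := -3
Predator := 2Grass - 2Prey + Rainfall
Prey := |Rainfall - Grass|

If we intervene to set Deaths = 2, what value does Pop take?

Intervening sets Deaths = 2 and removes its equation (Deaths := |Rainfall - Grass|).
Pop is not downstream of the intervention, so its value is determined by the original equations.
Prey = |Rainfall - Grass|  [with Rainfall=2, Grass=-3]  = 5
Predator = 2Grass - 2Prey + Rainfall  [with Grass=-3, Prey=5, Rainfall=2]  = -14
Migration = 0 if Grass >= 6 else -1  [with Grass=-3]  = -1
Pop = Rainfall + 2Migration + Predator  [with Rainfall=2, Migration=-1, Predator=-14]  = -14

-14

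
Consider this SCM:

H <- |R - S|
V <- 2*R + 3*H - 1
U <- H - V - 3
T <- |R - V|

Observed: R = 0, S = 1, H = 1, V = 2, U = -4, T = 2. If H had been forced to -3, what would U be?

4

do(H=-3) replaces the equation H <- |R - S| with the constant H = -3.
V = 2*R + 3*H - 1  [with R=0, H=-3]  = -10
U = H - V - 3  [with H=-3, V=-10]  = 4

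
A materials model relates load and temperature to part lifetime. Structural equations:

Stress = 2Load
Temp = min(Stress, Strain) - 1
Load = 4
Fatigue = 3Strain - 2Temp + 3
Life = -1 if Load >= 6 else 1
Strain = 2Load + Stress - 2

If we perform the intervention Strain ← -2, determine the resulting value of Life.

The intervention breaks the incoming arrows to Strain: Strain = 2Load + Stress - 2 no longer applies, and Strain = -2.
No directed path runs from Strain to Life, so Life keeps its natural value.
Life = -1 if Load >= 6 else 1  [with Load=4]  = 1

1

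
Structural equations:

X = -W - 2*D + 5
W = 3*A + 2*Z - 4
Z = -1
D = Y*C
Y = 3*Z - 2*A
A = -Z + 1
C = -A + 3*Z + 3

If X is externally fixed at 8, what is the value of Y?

-7

The intervention breaks the incoming arrows to X: X = -W - 2*D + 5 no longer applies, and X = 8.
Y is not downstream of the intervention, so its value is determined by the original equations.
A = -Z + 1  [with Z=-1]  = 2
Y = 3*Z - 2*A  [with Z=-1, A=2]  = -7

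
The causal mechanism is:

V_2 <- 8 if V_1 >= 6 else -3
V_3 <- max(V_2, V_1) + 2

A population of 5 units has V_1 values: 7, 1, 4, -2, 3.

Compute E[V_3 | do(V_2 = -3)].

4.6

The intervention sets V_2=-3 in all 5 units regardless of V_1. Recomputing V_3 per unit gives 9, 3, 6, 0, 5; average 4.6.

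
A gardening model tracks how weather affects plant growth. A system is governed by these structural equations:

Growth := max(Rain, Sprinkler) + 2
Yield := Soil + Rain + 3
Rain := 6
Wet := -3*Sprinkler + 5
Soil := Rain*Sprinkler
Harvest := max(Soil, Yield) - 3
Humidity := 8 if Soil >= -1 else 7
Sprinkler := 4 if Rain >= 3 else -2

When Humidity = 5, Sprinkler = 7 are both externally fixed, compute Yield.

Setting Humidity = 5, Sprinkler = 7 by intervention discards those variables' equations.
Soil = Rain*Sprinkler  [with Rain=6, Sprinkler=7]  = 42
Yield = Soil + Rain + 3  [with Soil=42, Rain=6]  = 51

51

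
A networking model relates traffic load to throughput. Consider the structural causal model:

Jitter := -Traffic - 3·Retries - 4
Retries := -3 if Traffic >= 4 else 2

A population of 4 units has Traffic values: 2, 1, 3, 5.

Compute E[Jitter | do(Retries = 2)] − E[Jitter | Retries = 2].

Every unit gets Retries=2 under the intervention. Jitter values become -12, -11, -13, -15; E[Jitter|do(Retries=2)] = -12.75.
E[Jitter|Retries=2] averages over only the 3 units with Retries=2 (Traffic = 2, 1, 3): Jitter = -12, -11, -13, mean -12.
Difference = -12.75 − (-12) = -0.75.

-0.75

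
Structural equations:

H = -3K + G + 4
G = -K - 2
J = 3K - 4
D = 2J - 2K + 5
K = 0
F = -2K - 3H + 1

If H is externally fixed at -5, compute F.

The intervention breaks the incoming arrows to H: H = -3K + G + 4 no longer applies, and H = -5.
F = -2K - 3H + 1  [with K=0, H=-5]  = 16

16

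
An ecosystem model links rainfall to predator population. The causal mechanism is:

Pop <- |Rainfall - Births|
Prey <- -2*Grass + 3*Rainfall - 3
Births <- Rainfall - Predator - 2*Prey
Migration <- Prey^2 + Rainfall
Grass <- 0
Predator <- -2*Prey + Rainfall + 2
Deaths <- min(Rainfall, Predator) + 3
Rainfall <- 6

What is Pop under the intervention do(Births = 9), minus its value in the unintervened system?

do(Births=9) replaces the equation Births <- Rainfall - Predator - 2*Prey with the constant Births = 9.
Pop = |Rainfall - Births|  [with Rainfall=6, Births=9]  = 3
Without intervention: Prey = -2*Grass + 3*Rainfall - 3  [with Grass=0, Rainfall=6]  = 15; Predator = -2*Prey + Rainfall + 2  [with Prey=15, Rainfall=6]  = -22; Births = Rainfall - Predator - 2*Prey  [with Rainfall=6, Predator=-22, Prey=15]  = -2; Pop = |Rainfall - Births|  [with Rainfall=6, Births=-2]  = 8.
Change = 3 − 8 = -5.

-5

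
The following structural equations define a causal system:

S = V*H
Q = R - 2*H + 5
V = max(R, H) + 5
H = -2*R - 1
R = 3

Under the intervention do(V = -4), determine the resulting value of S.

The intervention breaks the incoming arrows to V: V = max(R, H) + 5 no longer applies, and V = -4.
H = -2*R - 1  [with R=3]  = -7
S = V*H  [with V=-4, H=-7]  = 28

28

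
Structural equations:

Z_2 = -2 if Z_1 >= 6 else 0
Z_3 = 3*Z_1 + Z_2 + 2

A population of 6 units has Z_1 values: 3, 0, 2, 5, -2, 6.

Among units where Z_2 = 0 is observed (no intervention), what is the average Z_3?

Observing Z_2=0 restricts to units where Z_2's equation naturally yields 0: Z_1 ∈ {3, 0, 2, 5, -2}. In that subpopulation Z_3 = 11, 2, 8, 17, -4, mean 6.8.

6.8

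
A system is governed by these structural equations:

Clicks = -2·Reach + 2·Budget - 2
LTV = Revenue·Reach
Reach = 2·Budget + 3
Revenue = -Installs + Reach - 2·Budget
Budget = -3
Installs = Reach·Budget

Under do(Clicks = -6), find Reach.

-3

Under do(Clicks=-6), the mechanism Clicks = -2·Reach + 2·Budget - 2 is discarded; Clicks is fixed at -6.
Since Reach is not a descendant of the intervened variable, it is unaffected.
Reach = 2·Budget + 3  [with Budget=-3]  = -3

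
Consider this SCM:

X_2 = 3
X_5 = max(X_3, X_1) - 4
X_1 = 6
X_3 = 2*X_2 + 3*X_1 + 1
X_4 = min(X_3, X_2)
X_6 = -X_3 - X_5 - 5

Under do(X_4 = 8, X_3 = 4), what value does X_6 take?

The joint intervention fixes X_4 = 8, X_3 = 4, removing each variable's own equation.
X_5 = max(X_3, X_1) - 4  [with X_3=4, X_1=6]  = 2
X_6 = -X_3 - X_5 - 5  [with X_3=4, X_5=2]  = -11

-11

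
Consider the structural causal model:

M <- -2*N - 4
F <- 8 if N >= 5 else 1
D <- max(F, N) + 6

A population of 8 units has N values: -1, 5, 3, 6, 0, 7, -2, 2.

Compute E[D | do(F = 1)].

The intervention sets F=1 in all 8 units regardless of N. Recomputing D per unit gives 7, 11, 9, 12, 7, 13, 7, 8; average 9.25.

9.25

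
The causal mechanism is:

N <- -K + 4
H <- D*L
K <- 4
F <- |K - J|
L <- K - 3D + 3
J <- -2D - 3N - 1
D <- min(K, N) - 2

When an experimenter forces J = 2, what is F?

Intervening sets J = 2 and removes its equation (J <- -2D - 3N - 1).
F = |K - J|  [with K=4, J=2]  = 2

2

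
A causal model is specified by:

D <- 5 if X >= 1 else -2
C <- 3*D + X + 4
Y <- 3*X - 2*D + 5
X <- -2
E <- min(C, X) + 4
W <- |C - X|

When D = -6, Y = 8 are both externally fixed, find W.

The joint intervention fixes D = -6, Y = 8, removing each variable's own equation.
C = 3*D + X + 4  [with D=-6, X=-2]  = -16
W = |C - X|  [with C=-16, X=-2]  = 14

14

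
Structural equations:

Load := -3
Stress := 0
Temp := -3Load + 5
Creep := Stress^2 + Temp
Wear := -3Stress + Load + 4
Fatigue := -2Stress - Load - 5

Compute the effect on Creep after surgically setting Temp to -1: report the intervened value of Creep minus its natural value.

-15

The intervention breaks the incoming arrows to Temp: Temp := -3Load + 5 no longer applies, and Temp = -1.
Creep = Stress^2 + Temp  [with Stress=0, Temp=-1]  = -1
Without intervention: Temp = -3Load + 5  [with Load=-3]  = 14; Creep = Stress^2 + Temp  [with Stress=0, Temp=14]  = 14.
Change = -1 − 14 = -15.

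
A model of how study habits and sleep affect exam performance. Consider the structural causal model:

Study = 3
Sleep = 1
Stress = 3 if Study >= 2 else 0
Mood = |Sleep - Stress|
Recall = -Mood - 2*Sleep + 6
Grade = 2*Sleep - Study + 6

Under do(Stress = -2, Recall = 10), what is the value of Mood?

The joint intervention fixes Stress = -2, Recall = 10, removing each variable's own equation.
Mood = |Sleep - Stress|  [with Sleep=1, Stress=-2]  = 3

3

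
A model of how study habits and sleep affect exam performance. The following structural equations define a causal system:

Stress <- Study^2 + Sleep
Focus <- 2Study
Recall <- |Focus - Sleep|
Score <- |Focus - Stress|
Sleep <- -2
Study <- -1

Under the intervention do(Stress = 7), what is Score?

do(Stress=7) replaces the equation Stress <- Study^2 + Sleep with the constant Stress = 7.
Focus = 2Study  [with Study=-1]  = -2
Score = |Focus - Stress|  [with Focus=-2, Stress=7]  = 9

9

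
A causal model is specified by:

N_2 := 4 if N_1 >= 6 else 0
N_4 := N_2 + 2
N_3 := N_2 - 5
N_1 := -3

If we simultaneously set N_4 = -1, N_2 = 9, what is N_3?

4

Setting N_4 = -1, N_2 = 9 by intervention discards those variables' equations.
N_3 = N_2 - 5  [with N_2=9]  = 4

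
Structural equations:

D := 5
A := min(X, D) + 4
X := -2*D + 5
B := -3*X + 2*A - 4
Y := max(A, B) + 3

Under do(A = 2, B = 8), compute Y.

11

Setting A = 2, B = 8 by intervention discards those variables' equations.
Y = max(A, B) + 3  [with A=2, B=8]  = 11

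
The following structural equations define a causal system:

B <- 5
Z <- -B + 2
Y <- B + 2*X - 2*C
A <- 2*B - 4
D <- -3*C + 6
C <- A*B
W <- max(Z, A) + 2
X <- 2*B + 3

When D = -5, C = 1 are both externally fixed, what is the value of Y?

29

Under do(D = -5, C = 1), each intervened variable's structural equation is replaced by its fixed value.
X = 2*B + 3  [with B=5]  = 13
Y = B + 2*X - 2*C  [with B=5, X=13, C=1]  = 29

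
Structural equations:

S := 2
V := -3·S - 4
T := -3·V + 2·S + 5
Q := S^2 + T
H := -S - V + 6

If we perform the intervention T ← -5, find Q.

The intervention breaks the incoming arrows to T: T := -3·V + 2·S + 5 no longer applies, and T = -5.
Q = S^2 + T  [with S=2, T=-5]  = -1

-1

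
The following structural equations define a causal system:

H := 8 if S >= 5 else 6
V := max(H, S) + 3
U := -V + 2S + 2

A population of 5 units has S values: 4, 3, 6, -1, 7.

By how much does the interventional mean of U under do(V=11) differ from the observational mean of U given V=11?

-5.4

The intervention sets V=11 in all 5 units regardless of S. Recomputing U per unit gives -1, -3, 3, -11, 5; average -1.4.
Observing V=11 restricts to units where V's equation naturally yields 11: S ∈ {6, 7}. In that subpopulation U = 3, 5, mean 4.
Difference = -1.4 − 4 = -5.4.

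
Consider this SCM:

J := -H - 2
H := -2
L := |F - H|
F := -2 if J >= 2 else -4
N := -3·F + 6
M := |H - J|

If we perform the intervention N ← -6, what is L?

2

do(N=-6) replaces the equation N := -3·F + 6 with the constant N = -6.
Since L is not a descendant of the intervened variable, it is unaffected.
J = -H - 2  [with H=-2]  = 0
F = -2 if J >= 2 else -4  [with J=0]  = -4
L = |F - H|  [with F=-4, H=-2]  = 2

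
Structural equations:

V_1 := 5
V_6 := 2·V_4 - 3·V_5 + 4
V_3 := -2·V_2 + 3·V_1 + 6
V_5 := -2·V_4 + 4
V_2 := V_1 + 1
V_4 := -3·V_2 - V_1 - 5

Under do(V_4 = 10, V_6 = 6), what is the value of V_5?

-16

Setting V_4 = 10, V_6 = 6 by intervention discards those variables' equations.
V_5 = -2·V_4 + 4  [with V_4=10]  = -16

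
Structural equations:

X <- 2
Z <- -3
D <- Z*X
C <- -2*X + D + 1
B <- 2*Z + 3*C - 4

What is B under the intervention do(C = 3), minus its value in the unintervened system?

Intervening sets C = 3 and removes its equation (C <- -2*X + D + 1).
B = 2*Z + 3*C - 4  [with Z=-3, C=3]  = -1
Without intervention: D = Z*X  [with Z=-3, X=2]  = -6; C = -2*X + D + 1  [with X=2, D=-6]  = -9; B = 2*Z + 3*C - 4  [with Z=-3, C=-9]  = -37.
Change = -1 − (-37) = 36.

36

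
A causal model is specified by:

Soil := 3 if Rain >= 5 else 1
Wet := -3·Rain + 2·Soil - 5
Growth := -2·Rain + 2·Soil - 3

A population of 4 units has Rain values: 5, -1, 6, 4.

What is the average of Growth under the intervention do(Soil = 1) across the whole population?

Under do(Soil=1), Soil's equation is replaced by Soil=1 for every unit. Per-unit Growth: -11, 1, -13, -9. Mean = -8.

-8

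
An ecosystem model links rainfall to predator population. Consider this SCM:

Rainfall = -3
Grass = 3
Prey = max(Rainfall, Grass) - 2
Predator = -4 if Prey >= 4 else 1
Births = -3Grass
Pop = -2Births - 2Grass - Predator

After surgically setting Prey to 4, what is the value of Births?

do(Prey=4) replaces the equation Prey = max(Rainfall, Grass) - 2 with the constant Prey = 4.
Births is not downstream of the intervention, so its value is determined by the original equations.
Births = -3Grass  [with Grass=3]  = -9

-9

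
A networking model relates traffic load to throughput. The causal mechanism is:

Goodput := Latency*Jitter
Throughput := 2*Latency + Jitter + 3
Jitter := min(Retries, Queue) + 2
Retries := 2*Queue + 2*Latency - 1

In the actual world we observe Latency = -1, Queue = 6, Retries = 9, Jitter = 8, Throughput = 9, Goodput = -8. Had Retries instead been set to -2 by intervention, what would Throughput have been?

do(Retries=-2) replaces the equation Retries := 2*Queue + 2*Latency - 1 with the constant Retries = -2.
Jitter = min(Retries, Queue) + 2  [with Retries=-2, Queue=6]  = 0
Throughput = 2*Latency + Jitter + 3  [with Latency=-1, Jitter=0]  = 1

1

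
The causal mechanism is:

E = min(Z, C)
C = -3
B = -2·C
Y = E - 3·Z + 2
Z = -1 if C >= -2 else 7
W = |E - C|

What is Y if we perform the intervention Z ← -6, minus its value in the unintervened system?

Under do(Z=-6), the mechanism Z = -1 if C >= -2 else 7 is discarded; Z is fixed at -6.
E = min(Z, C)  [with Z=-6, C=-3]  = -6
Y = E - 3·Z + 2  [with E=-6, Z=-6]  = 14
Without intervention: Z = -1 if C >= -2 else 7  [with C=-3]  = 7; E = min(Z, C)  [with Z=7, C=-3]  = -3; Y = E - 3·Z + 2  [with E=-3, Z=7]  = -22.
Change = 14 − (-22) = 36.

36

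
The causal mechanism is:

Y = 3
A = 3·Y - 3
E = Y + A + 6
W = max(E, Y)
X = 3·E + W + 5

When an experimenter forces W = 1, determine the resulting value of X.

Intervening sets W = 1 and removes its equation (W = max(E, Y)).
A = 3·Y - 3  [with Y=3]  = 6
E = Y + A + 6  [with Y=3, A=6]  = 15
X = 3·E + W + 5  [with E=15, W=1]  = 51

51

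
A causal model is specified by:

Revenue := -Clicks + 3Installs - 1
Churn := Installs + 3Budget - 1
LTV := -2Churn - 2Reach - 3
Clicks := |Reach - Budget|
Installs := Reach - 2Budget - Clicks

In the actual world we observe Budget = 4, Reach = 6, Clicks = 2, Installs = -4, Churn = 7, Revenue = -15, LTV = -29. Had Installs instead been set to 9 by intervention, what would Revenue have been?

Under do(Installs=9), the mechanism Installs := Reach - 2Budget - Clicks is discarded; Installs is fixed at 9.
Clicks = |Reach - Budget|  [with Reach=6, Budget=4]  = 2
Revenue = -Clicks + 3Installs - 1  [with Clicks=2, Installs=9]  = 24

24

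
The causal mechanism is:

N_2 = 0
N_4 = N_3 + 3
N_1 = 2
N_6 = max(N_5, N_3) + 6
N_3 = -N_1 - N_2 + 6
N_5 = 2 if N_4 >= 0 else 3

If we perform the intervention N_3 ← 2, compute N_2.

0

Under do(N_3=2), the mechanism N_3 = -N_1 - N_2 + 6 is discarded; N_3 is fixed at 2.
Since N_2 is not a descendant of the intervened variable, it is unaffected.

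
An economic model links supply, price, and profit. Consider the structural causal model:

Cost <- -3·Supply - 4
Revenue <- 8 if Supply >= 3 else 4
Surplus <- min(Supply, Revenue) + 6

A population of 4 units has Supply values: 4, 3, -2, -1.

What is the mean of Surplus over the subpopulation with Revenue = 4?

4.5

Conditioning on Revenue=4 selects the 2 unit(s) with Supply ∈ {-2, -1}. Their Surplus values: 4, 5. Mean = 4.5.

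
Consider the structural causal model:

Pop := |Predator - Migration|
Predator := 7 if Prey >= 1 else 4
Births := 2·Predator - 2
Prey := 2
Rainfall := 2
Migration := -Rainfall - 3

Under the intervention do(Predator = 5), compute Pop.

10

The intervention breaks the incoming arrows to Predator: Predator := 7 if Prey >= 1 else 4 no longer applies, and Predator = 5.
Migration = -Rainfall - 3  [with Rainfall=2]  = -5
Pop = |Predator - Migration|  [with Predator=5, Migration=-5]  = 10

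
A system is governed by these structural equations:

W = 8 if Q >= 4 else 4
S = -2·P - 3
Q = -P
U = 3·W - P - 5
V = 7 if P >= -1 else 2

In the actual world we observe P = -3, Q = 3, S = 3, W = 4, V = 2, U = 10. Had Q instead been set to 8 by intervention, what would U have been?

Under do(Q=8), the mechanism Q = -P is discarded; Q is fixed at 8.
W = 8 if Q >= 4 else 4  [with Q=8]  = 8
U = 3·W - P - 5  [with W=8, P=-3]  = 22

22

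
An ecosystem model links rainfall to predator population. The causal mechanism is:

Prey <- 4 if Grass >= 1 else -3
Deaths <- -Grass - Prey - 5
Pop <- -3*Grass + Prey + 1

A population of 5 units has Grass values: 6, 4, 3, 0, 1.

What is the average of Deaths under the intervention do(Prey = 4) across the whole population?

-11.8

The intervention sets Prey=4 in all 5 units regardless of Grass. Recomputing Deaths per unit gives -15, -13, -12, -9, -10; average -11.8.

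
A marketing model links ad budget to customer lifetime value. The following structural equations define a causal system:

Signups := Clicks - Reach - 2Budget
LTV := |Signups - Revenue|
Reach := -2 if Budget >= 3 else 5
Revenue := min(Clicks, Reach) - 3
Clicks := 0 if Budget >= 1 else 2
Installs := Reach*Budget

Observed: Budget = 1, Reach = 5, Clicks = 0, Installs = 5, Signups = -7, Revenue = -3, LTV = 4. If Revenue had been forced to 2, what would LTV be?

9

Intervening sets Revenue = 2 and removes its equation (Revenue := min(Clicks, Reach) - 3).
Reach = -2 if Budget >= 3 else 5  [with Budget=1]  = 5
Clicks = 0 if Budget >= 1 else 2  [with Budget=1]  = 0
Signups = Clicks - Reach - 2Budget  [with Clicks=0, Reach=5, Budget=1]  = -7
LTV = |Signups - Revenue|  [with Signups=-7, Revenue=2]  = 9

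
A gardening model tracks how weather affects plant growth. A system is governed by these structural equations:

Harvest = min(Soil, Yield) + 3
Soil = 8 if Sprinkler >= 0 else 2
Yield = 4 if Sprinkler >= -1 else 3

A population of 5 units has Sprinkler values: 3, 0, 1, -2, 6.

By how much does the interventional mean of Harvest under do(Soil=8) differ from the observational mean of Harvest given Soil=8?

-0.2

Every unit gets Soil=8 under the intervention. Harvest values become 7, 7, 7, 6, 7; E[Harvest|do(Soil=8)] = 6.8.
Conditioning on Soil=8 selects the 4 unit(s) with Sprinkler ∈ {3, 0, 1, 6}. Their Harvest values: 7, 7, 7, 7. Mean = 7.
Difference = 6.8 − 7 = -0.2.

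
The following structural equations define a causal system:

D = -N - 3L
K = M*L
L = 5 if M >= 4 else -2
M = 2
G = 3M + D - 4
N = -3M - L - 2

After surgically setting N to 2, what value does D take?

4

The intervention breaks the incoming arrows to N: N = -3M - L - 2 no longer applies, and N = 2.
L = 5 if M >= 4 else -2  [with M=2]  = -2
D = -N - 3L  [with N=2, L=-2]  = 4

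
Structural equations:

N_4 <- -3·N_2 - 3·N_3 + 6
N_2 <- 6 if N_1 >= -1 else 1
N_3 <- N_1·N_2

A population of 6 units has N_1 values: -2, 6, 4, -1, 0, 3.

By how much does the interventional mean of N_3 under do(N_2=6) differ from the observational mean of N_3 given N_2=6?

do(N_2=6) breaks N_2's dependence on N_1. With N_2=6 fixed, N_3 across the units is -12, 36, 24, -6, 0, 18, mean 10.
Observing N_2=6 restricts to units where N_2's equation naturally yields 6: N_1 ∈ {6, 4, -1, 0, 3}. In that subpopulation N_3 = 36, 24, -6, 0, 18, mean 14.4.
Difference = 10 − 14.4 = -4.4.

-4.4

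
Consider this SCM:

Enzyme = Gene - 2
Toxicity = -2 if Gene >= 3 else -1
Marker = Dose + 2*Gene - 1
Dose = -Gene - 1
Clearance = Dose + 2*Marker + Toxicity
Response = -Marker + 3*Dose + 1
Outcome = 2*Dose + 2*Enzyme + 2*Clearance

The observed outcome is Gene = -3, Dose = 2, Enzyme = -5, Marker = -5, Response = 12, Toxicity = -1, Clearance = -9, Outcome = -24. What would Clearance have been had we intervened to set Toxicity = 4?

Intervening sets Toxicity = 4 and removes its equation (Toxicity = -2 if Gene >= 3 else -1).
Dose = -Gene - 1  [with Gene=-3]  = 2
Marker = Dose + 2*Gene - 1  [with Dose=2, Gene=-3]  = -5
Clearance = Dose + 2*Marker + Toxicity  [with Dose=2, Marker=-5, Toxicity=4]  = -4

-4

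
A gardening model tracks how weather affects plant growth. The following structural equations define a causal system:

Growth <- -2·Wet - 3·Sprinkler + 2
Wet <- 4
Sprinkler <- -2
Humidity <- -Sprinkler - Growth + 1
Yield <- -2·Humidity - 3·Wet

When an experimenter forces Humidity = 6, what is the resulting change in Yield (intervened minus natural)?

Intervening sets Humidity = 6 and removes its equation (Humidity <- -Sprinkler - Growth + 1).
Yield = -2·Humidity - 3·Wet  [with Humidity=6, Wet=4]  = -24
Without intervention: Growth = -2·Wet - 3·Sprinkler + 2  [with Wet=4, Sprinkler=-2]  = 0; Humidity = -Sprinkler - Growth + 1  [with Sprinkler=-2, Growth=0]  = 3; Yield = -2·Humidity - 3·Wet  [with Humidity=3, Wet=4]  = -18.
Change = -24 − (-18) = -6.

-6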